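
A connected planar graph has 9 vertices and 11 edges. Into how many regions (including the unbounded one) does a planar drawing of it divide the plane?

Euler's formula for a connected plane graph: V − E + F = 2, so F = 2 − 9 + 11 = 4.

4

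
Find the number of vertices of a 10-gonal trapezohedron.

The n-trapezohedron (dual of the n-antiprism) has V = 2·10 + 2 = 22, E = 4·10 = 40, F = 2·10 = 20.
Check: V − E + F = 22 − 40 + 20 = 2.

22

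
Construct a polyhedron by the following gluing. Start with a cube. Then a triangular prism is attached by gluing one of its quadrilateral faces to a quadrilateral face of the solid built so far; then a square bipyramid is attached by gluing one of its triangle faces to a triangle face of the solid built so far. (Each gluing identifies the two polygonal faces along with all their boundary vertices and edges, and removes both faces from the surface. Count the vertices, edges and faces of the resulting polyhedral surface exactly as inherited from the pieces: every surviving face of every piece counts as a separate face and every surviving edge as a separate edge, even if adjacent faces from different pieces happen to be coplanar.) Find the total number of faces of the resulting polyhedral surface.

15

A cube: V=8, E=12, F=6.
Attach a triangular prism (V=6, E=9, F=5) along a 4-gon: merge 4 vertices and 4 edges, delete both glued faces → V=10, E=17, F=9.
Attach a square bipyramid (V=6, E=12, F=8) along a 3-gon: merge 3 vertices and 3 edges, delete both glued faces → V=13, E=26, F=15.
Check: V − E + F = 13 − 26 + 15 = 2.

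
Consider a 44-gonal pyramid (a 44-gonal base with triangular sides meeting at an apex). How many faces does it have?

A pyramid on an n-gon base has one n-gon and n triangles: V = 44 + 1 = 45, E = 2·44 = 88, F = 44 + 1 = 45.

45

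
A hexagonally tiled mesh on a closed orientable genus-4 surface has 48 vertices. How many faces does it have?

27

χ = 2 − 2·4 = -6, and every face is a hexagon so 6F = 2E.
V − E + F = -6 with E = 6F/2 gives 48 − (6/2 − 1)·F = -6, so F = 27 and E = 81.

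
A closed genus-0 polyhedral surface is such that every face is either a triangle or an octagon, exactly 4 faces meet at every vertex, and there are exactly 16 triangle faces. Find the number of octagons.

2

Let x be the number of octagons; then F = 16 + x.
Edge–face incidences: 2E = 3·16 + 8·x = 48 + 8x.
Every vertex has degree 4, so 4V = 2E.
Euler: V − E + F = 2 ⇒ (2E)/4 − E + (16 + x) = 2.
Multiply by 8: 2·(2E) − 4·(2E) + 8·(16 + x) = 16, i.e. 128 + 8x − 2·(48 + 8x) = 16.
Collecting terms: −8x + 32 = 16, so −8x = −16, so x = 2.
Then 2E = 48 + 8·2 = 64, so E = 32, V = 2E/4 = 16, F = 16 + 2 = 18.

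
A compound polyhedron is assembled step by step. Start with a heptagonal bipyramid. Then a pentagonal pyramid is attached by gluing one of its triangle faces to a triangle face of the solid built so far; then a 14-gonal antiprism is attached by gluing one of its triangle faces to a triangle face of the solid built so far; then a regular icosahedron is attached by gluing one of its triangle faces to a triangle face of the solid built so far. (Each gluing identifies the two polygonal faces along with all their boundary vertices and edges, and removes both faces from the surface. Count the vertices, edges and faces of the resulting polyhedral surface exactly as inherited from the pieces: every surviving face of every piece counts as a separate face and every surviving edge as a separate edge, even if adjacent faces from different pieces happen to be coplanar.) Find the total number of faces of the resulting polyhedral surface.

64

A heptagonal bipyramid: V=9, E=21, F=14.
Attach a pentagonal pyramid (V=6, E=10, F=6) along a 3-gon: merge 3 vertices and 3 edges, delete both glued faces → V=12, E=28, F=18.
Attach a 14-gonal antiprism (V=28, E=56, F=30) along a 3-gon: merge 3 vertices and 3 edges, delete both glued faces → V=37, E=81, F=46.
Attach a regular icosahedron (V=12, E=30, F=20) along a 3-gon: merge 3 vertices and 3 edges, delete both glued faces → V=46, E=108, F=64.
Check: V − E + F = 46 − 108 + 64 = 2.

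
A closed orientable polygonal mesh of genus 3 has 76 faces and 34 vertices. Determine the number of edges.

For a closed orientable surface of genus 3, χ = 2 − 2·3 = -4.
E = V + F − (-4) = 34 + 76 − (-4) = 114.

114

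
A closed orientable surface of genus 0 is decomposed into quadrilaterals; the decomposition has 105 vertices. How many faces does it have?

103

χ = 2 − 2·0 = 2, and every face is a square so 4F = 2E.
V − E + F = 2 with E = 4F/2 gives 105 − (4/2 − 1)·F = 2, so F = 103 and E = 206.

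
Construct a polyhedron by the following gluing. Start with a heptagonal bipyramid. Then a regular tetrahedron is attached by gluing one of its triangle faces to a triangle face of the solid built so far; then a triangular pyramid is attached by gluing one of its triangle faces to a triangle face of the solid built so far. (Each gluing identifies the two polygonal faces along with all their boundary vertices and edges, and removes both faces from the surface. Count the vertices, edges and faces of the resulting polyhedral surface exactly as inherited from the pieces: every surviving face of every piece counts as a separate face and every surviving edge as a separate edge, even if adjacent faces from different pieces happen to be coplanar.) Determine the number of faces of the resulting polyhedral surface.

A heptagonal bipyramid: V=9, E=21, F=14.
Attach a regular tetrahedron (V=4, E=6, F=4) along a 3-gon: merge 3 vertices and 3 edges, delete both glued faces → V=10, E=24, F=16.
Attach a triangular pyramid (V=4, E=6, F=4) along a 3-gon: merge 3 vertices and 3 edges, delete both glued faces → V=11, E=27, F=18.
Check: V − E + F = 11 − 27 + 18 = 2.

18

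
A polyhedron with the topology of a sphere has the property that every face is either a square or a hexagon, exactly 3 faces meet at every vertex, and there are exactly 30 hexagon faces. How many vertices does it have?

68

Let x be the number of squares; then F = 30 + x.
Edge–face incidences: 2E = 6·30 + 4·x = 180 + 4x.
Every vertex has degree 3, so 3V = 2E.
Euler: V − E + F = 2 ⇒ (2E)/3 − E + (30 + x) = 2.
Multiply by 6: 2·(2E) − 3·(2E) + 6·(30 + x) = 12, i.e. 180 + 6x − (180 + 4x) = 12.
Collecting terms: 2x = 12, so x = 6.
Then 2E = 180 + 4·6 = 204, so E = 102, V = 2E/3 = 68, F = 30 + 6 = 36.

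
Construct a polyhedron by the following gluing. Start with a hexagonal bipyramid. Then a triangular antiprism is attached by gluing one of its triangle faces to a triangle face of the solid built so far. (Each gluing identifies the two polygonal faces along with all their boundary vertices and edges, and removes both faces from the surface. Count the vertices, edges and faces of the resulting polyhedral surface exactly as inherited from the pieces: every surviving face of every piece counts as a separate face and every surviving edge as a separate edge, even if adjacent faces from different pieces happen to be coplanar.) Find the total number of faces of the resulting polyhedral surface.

18

A hexagonal bipyramid: V=8, E=18, F=12.
Attach a triangular antiprism (V=6, E=12, F=8) along a 3-gon: merge 3 vertices and 3 edges, delete both glued faces → V=11, E=27, F=18.
Check: V − E + F = 11 − 27 + 18 = 2.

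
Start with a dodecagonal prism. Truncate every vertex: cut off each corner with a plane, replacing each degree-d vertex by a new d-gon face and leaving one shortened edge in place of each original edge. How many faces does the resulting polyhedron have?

The base solid has V = 24, E = 36, F = 14.
Truncation replaces each original edge-end by a new vertex, so V′ = 2E = 72.
Each original edge survives, and each old vertex of degree d contributes d new edges; summing degrees gives Σd = 2E, so E′ = E + 2E = 3E = 108.
Each original face survives and each original vertex becomes one new face: F′ = F + V = 38.

38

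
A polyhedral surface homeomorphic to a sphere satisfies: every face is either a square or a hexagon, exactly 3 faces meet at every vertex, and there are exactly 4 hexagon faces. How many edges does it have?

24

Let x be the number of squares; then F = 4 + x.
Edge–face incidences: 2E = 6·4 + 4·x = 24 + 4x.
Every vertex has degree 3, so 3V = 2E.
Euler: V − E + F = 2 ⇒ (2E)/3 − E + (4 + x) = 2.
Multiply by 6: 2·(2E) − 3·(2E) + 6·(4 + x) = 12, i.e. 24 + 6x − (24 + 4x) = 12.
Collecting terms: 2x = 12, so x = 6.
Then 2E = 24 + 4·6 = 48, so E = 24, V = 2E/3 = 16, F = 4 + 6 = 10.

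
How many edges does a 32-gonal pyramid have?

A pyramid on an n-gon base has one n-gon and n triangles: V = 32 + 1 = 33, E = 2·32 = 64, F = 32 + 1 = 33.

64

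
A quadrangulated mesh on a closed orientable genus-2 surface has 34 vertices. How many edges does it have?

χ = 2 − 2·2 = -2, and every face is a square so 4F = 2E.
V − E + F = -2 with E = 4F/2 gives 34 − (4/2 − 1)·F = -2, so F = 36 and E = 72.

72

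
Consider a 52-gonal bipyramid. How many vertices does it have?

A bipyramid over an n-gon has 2n triangular faces and n + 2 vertices: V = 52 + 2 = 54, E = 3·52 = 156, F = 2·52 = 104.

54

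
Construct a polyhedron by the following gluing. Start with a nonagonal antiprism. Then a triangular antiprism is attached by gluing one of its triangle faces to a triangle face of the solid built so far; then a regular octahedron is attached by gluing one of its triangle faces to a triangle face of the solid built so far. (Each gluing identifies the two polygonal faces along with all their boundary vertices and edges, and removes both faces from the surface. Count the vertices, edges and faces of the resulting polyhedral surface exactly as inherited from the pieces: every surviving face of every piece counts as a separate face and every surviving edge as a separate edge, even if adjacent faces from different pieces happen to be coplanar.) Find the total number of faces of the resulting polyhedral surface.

A nonagonal antiprism: V=18, E=36, F=20.
Attach a triangular antiprism (V=6, E=12, F=8) along a 3-gon: merge 3 vertices and 3 edges, delete both glued faces → V=21, E=45, F=26.
Attach a regular octahedron (V=6, E=12, F=8) along a 3-gon: merge 3 vertices and 3 edges, delete both glued faces → V=24, E=54, F=32.
Check: V − E + F = 24 − 54 + 32 = 2.

32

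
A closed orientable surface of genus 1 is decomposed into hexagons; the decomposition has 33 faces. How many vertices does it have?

χ = 2 − 2·1 = 0, and every face is a hexagon so 6F = 2E.
E = 6·33/2 = 99. Then V = 0 + E − F = 0 + 99 − 33 = 66.

66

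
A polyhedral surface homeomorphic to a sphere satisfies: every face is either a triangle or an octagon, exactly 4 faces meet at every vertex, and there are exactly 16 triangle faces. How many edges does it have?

32

Let x be the number of octagons; then F = 16 + x.
Edge–face incidences: 2E = 3·16 + 8·x = 48 + 8x.
Every vertex has degree 4, so 4V = 2E.
Euler: V − E + F = 2 ⇒ (2E)/4 − E + (16 + x) = 2.
Multiply by 8: 2·(2E) − 4·(2E) + 8·(16 + x) = 16, i.e. 128 + 8x − 2·(48 + 8x) = 16.
Collecting terms: −8x + 32 = 16, so −8x = −16, so x = 2.
Then 2E = 48 + 8·2 = 64, so E = 32, V = 2E/4 = 16, F = 16 + 2 = 18.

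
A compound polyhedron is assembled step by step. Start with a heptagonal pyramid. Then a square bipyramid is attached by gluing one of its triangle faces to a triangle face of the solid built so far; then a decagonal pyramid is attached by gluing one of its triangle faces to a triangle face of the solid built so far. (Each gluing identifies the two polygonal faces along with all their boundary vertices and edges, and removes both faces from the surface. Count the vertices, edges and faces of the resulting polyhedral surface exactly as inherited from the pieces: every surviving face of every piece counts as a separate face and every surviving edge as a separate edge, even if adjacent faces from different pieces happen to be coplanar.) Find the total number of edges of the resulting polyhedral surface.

40

A heptagonal pyramid: V=8, E=14, F=8.
Attach a square bipyramid (V=6, E=12, F=8) along a 3-gon: merge 3 vertices and 3 edges, delete both glued faces → V=11, E=23, F=14.
Attach a decagonal pyramid (V=11, E=20, F=11) along a 3-gon: merge 3 vertices and 3 edges, delete both glued faces → V=19, E=40, F=23.
Check: V − E + F = 19 − 40 + 23 = 2.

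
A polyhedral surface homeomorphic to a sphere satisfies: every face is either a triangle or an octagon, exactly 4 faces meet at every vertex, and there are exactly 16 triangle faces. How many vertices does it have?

16

Let x be the number of octagons; then F = 16 + x.
Edge–face incidences: 2E = 3·16 + 8·x = 48 + 8x.
Every vertex has degree 4, so 4V = 2E.
Euler: V − E + F = 2 ⇒ (2E)/4 − E + (16 + x) = 2.
Multiply by 8: 2·(2E) − 4·(2E) + 8·(16 + x) = 16, i.e. 128 + 8x − 2·(48 + 8x) = 16.
Collecting terms: −8x + 32 = 16, so −8x = −16, so x = 2.
Then 2E = 48 + 8·2 = 64, so E = 32, V = 2E/4 = 16, F = 16 + 2 = 18.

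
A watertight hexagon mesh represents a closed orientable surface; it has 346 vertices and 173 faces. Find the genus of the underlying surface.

1

Every face is a hexagon, so 2E = 6·173 = 1038, giving E = 519.
χ = V − E + F = 346 − 519 + 173 = 0.
For a closed orientable surface χ = 2 − 2g, so g = (2 − (0))/2 = 1.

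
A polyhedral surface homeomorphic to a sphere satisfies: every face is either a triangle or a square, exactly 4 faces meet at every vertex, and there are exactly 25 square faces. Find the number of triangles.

8

Let x be the number of triangles; then F = 25 + x.
Edge–face incidences: 2E = 4·25 + 3·x = 100 + 3x.
Every vertex has degree 4, so 4V = 2E.
Euler: V − E + F = 2 ⇒ (2E)/4 − E + (25 + x) = 2.
Multiply by 8: 2·(2E) − 4·(2E) + 8·(25 + x) = 16, i.e. 200 + 8x − 2·(100 + 3x) = 16.
Collecting terms: 2x = 16, so x = 8.
Then 2E = 100 + 3·8 = 124, so E = 62, V = 2E/4 = 31, F = 25 + 8 = 33.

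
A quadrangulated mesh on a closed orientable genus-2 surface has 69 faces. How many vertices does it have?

χ = 2 − 2·2 = -2, and every face is a square so 4F = 2E.
E = 4·69/2 = 138. Then V = -2 + E − F = -2 + 138 − 69 = 67.

67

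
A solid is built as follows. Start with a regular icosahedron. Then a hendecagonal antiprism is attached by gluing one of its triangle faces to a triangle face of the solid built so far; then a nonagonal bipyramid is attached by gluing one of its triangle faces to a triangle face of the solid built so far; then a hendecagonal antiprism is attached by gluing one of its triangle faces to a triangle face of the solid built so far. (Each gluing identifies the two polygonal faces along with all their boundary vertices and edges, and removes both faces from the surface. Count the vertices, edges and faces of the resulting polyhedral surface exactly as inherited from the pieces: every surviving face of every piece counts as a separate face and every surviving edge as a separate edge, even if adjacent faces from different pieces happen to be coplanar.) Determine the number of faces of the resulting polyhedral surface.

A regular icosahedron: V=12, E=30, F=20.
Attach a hendecagonal antiprism (V=22, E=44, F=24) along a 3-gon: merge 3 vertices and 3 edges, delete both glued faces → V=31, E=71, F=42.
Attach a nonagonal bipyramid (V=11, E=27, F=18) along a 3-gon: merge 3 vertices and 3 edges, delete both glued faces → V=39, E=95, F=58.
Attach a hendecagonal antiprism (V=22, E=44, F=24) along a 3-gon: merge 3 vertices and 3 edges, delete both glued faces → V=58, E=136, F=80.
Check: V − E + F = 58 − 136 + 80 = 2.

80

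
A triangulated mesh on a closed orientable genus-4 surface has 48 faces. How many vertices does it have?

χ = 2 − 2·4 = -6, and every face is a triangle so 3F = 2E.
E = 3·48/2 = 72. Then V = -6 + E − F = -6 + 72 − 48 = 18.

18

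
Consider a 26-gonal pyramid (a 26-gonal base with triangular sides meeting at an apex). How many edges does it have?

A pyramid on an n-gon base has one n-gon and n triangles: V = 26 + 1 = 27, E = 2·26 = 52, F = 26 + 1 = 27.

52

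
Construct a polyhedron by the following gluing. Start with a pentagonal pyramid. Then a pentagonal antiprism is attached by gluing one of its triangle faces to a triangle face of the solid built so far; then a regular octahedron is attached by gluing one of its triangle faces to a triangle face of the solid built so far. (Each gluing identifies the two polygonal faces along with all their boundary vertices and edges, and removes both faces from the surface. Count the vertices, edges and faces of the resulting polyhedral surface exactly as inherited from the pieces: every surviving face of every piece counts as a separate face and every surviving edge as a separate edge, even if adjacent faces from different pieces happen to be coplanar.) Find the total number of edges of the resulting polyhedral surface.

A pentagonal pyramid: V=6, E=10, F=6.
Attach a pentagonal antiprism (V=10, E=20, F=12) along a 3-gon: merge 3 vertices and 3 edges, delete both glued faces → V=13, E=27, F=16.
Attach a regular octahedron (V=6, E=12, F=8) along a 3-gon: merge 3 vertices and 3 edges, delete both glued faces → V=16, E=36, F=22.
Check: V − E + F = 16 − 36 + 22 = 2.

36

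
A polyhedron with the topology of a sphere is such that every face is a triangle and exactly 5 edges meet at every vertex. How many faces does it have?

Each face has 3 edges and each edge borders two faces, so 2E = 3F.
Each vertex has degree 5, so 5V = 2E and hence V = 3F/5.
Euler: V − E + F = 2 ⇒ (3F/5) − (3F/2) + F = 2.
Multiply by 10: (6 − 15 + 10)F = 20, i.e. 1F = 20.
So F = 20, E = 3·20/2 = 30, V = 3·20/5 = 12.

20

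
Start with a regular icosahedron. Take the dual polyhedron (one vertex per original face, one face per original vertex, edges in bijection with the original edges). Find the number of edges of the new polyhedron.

The base solid has V = 12, E = 30, F = 20.
The dual swaps V and F and preserves E: V′ = F = 20, E′ = E = 30, F′ = V = 12.

30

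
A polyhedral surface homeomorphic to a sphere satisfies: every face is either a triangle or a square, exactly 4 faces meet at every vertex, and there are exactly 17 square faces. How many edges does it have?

46

Let x be the number of triangles; then F = 17 + x.
Edge–face incidences: 2E = 4·17 + 3·x = 68 + 3x.
Every vertex has degree 4, so 4V = 2E.
Euler: V − E + F = 2 ⇒ (2E)/4 − E + (17 + x) = 2.
Multiply by 8: 2·(2E) − 4·(2E) + 8·(17 + x) = 16, i.e. 136 + 8x − 2·(68 + 3x) = 16.
Collecting terms: 2x = 16, so x = 8.
Then 2E = 68 + 3·8 = 92, so E = 46, V = 2E/4 = 23, F = 17 + 8 = 25.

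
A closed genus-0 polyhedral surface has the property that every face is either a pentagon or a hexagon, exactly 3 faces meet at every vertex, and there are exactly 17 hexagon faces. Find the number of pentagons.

12

Let x be the number of pentagons; then F = 17 + x.
Edge–face incidences: 2E = 6·17 + 5·x = 102 + 5x.
Every vertex has degree 3, so 3V = 2E.
Euler: V − E + F = 2 ⇒ (2E)/3 − E + (17 + x) = 2.
Multiply by 6: 2·(2E) − 3·(2E) + 6·(17 + x) = 12, i.e. 102 + 6x − (102 + 5x) = 12.
Collecting terms: x = 12.
Then 2E = 102 + 5·12 = 162, so E = 81, V = 2E/3 = 54, F = 17 + 12 = 29.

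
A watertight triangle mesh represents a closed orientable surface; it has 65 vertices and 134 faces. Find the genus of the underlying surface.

Every face is a triangle, so 2E = 3·134 = 402, giving E = 201.
χ = V − E + F = 65 − 201 + 134 = -2.
For a closed orientable surface χ = 2 − 2g, so g = (2 − (-2))/2 = 2.

2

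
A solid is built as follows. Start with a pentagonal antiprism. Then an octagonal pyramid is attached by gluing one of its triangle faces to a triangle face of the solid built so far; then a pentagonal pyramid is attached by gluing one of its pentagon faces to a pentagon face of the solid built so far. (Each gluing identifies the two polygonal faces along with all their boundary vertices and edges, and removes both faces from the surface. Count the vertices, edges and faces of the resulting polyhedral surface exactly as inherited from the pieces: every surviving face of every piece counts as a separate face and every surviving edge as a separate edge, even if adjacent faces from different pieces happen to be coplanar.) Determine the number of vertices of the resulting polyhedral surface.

A pentagonal antiprism: V=10, E=20, F=12.
Attach an octagonal pyramid (V=9, E=16, F=9) along a 3-gon: merge 3 vertices and 3 edges, delete both glued faces → V=16, E=33, F=19.
Attach a pentagonal pyramid (V=6, E=10, F=6) along a 5-gon: merge 5 vertices and 5 edges, delete both glued faces → V=17, E=38, F=23.
Check: V − E + F = 17 − 38 + 23 = 2.

17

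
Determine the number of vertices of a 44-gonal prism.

88

A prism on an n-gon has two n-gon bases and n rectangular sides: V = 2·44 = 88, E = 3·44 = 132, F = 44 + 2 = 46.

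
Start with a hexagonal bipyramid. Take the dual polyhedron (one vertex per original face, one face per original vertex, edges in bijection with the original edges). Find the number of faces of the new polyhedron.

The base solid has V = 8, E = 18, F = 12.
The dual swaps V and F and preserves E: V′ = F = 12, E′ = E = 18, F′ = V = 8.

8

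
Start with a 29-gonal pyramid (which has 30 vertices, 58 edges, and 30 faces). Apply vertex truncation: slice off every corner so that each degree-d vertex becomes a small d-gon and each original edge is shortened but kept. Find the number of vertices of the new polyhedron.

116

Truncation replaces each original edge-end by a new vertex, so V′ = 2E = 116.
Each original edge survives, and each old vertex of degree d contributes d new edges; summing degrees gives Σd = 2E, so E′ = E + 2E = 3E = 174.
Each original face survives and each original vertex becomes one new face: F′ = F + V = 60.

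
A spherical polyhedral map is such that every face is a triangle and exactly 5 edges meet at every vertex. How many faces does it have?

Each face has 3 edges and each edge borders two faces, so 2E = 3F.
Each vertex has degree 5, so 5V = 2E and hence V = 3F/5.
Euler: V − E + F = 2 ⇒ (3F/5) − (3F/2) + F = 2.
Multiply by 10: (6 − 15 + 10)F = 20, i.e. 1F = 20.
So F = 20, E = 3·20/2 = 30, V = 3·20/5 = 12.

20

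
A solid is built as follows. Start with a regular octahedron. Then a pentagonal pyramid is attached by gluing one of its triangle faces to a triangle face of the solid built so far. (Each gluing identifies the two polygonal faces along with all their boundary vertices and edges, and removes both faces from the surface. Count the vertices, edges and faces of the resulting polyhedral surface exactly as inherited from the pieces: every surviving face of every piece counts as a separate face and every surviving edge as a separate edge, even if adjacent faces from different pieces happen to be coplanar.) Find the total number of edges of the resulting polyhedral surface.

A regular octahedron: V=6, E=12, F=8.
Attach a pentagonal pyramid (V=6, E=10, F=6) along a 3-gon: merge 3 vertices and 3 edges, delete both glued faces → V=9, E=19, F=12.
Check: V − E + F = 9 − 19 + 12 = 2.

19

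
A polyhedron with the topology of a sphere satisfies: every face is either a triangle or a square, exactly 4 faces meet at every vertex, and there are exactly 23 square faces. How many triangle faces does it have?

Let x be the number of triangles; then F = 23 + x.
Edge–face incidences: 2E = 4·23 + 3·x = 92 + 3x.
Every vertex has degree 4, so 4V = 2E.
Euler: V − E + F = 2 ⇒ (2E)/4 − E + (23 + x) = 2.
Multiply by 8: 2·(2E) − 4·(2E) + 8·(23 + x) = 16, i.e. 184 + 8x − 2·(92 + 3x) = 16.
Collecting terms: 2x = 16, so x = 8.
Then 2E = 92 + 3·8 = 116, so E = 58, V = 2E/4 = 29, F = 23 + 8 = 31.

8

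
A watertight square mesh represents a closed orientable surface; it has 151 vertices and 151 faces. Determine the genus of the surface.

Every face is a square, so 2E = 4·151 = 604, giving E = 302.
χ = V − E + F = 151 − 302 + 151 = 0.
For a closed orientable surface χ = 2 − 2g, so g = (2 − (0))/2 = 1.

1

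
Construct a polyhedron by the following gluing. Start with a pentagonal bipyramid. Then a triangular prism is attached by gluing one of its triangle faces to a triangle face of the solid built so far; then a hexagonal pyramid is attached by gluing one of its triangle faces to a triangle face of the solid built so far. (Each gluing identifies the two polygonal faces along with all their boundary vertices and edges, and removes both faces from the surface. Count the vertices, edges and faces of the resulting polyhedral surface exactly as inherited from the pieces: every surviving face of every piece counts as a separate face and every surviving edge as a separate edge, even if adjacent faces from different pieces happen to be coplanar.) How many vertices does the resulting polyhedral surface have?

A pentagonal bipyramid: V=7, E=15, F=10.
Attach a triangular prism (V=6, E=9, F=5) along a 3-gon: merge 3 vertices and 3 edges, delete both glued faces → V=10, E=21, F=13.
Attach a hexagonal pyramid (V=7, E=12, F=7) along a 3-gon: merge 3 vertices and 3 edges, delete both glued faces → V=14, E=30, F=18.
Check: V − E + F = 14 − 30 + 18 = 2.

14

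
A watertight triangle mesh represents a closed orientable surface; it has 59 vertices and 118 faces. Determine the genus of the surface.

Every face is a triangle, so 2E = 3·118 = 354, giving E = 177.
χ = V − E + F = 59 − 177 + 118 = 0.
For a closed orientable surface χ = 2 − 2g, so g = (2 − (0))/2 = 1.

1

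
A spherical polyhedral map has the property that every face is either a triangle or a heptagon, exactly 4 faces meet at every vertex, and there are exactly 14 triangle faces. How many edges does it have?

28

Let x be the number of heptagons; then F = 14 + x.
Edge–face incidences: 2E = 3·14 + 7·x = 42 + 7x.
Every vertex has degree 4, so 4V = 2E.
Euler: V − E + F = 2 ⇒ (2E)/4 − E + (14 + x) = 2.
Multiply by 8: 2·(2E) − 4·(2E) + 8·(14 + x) = 16, i.e. 112 + 8x − 2·(42 + 7x) = 16.
Collecting terms: −6x + 28 = 16, so −6x = −12, so x = 2.
Then 2E = 42 + 7·2 = 56, so E = 28, V = 2E/4 = 14, F = 14 + 2 = 16.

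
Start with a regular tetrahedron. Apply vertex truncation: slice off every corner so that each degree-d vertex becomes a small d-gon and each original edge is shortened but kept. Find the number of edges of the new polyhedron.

The base solid has V = 4, E = 6, F = 4.
Truncation replaces each original edge-end by a new vertex, so V′ = 2E = 12.
Each original edge survives, and each old vertex of degree d contributes d new edges; summing degrees gives Σd = 2E, so E′ = E + 2E = 3E = 18.
Each original face survives and each original vertex becomes one new face: F′ = F + V = 8.

18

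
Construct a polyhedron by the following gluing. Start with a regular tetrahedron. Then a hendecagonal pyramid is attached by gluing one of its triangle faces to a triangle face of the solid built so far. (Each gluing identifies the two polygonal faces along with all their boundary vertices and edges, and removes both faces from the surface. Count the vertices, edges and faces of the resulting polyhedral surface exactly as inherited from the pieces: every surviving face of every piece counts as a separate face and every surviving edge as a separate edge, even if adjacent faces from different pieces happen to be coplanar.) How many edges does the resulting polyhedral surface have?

A regular tetrahedron: V=4, E=6, F=4.
Attach a hendecagonal pyramid (V=12, E=22, F=12) along a 3-gon: merge 3 vertices and 3 edges, delete both glued faces → V=13, E=25, F=14.
Check: V − E + F = 13 − 25 + 14 = 2.

25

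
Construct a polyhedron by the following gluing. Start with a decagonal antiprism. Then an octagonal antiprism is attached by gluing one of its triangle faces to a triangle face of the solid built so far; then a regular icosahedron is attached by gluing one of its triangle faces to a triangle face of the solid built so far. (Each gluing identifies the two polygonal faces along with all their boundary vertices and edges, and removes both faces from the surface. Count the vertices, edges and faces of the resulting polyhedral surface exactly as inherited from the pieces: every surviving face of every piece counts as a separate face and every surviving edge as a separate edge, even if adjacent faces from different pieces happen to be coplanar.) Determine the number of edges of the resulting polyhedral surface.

96

A decagonal antiprism: V=20, E=40, F=22.
Attach an octagonal antiprism (V=16, E=32, F=18) along a 3-gon: merge 3 vertices and 3 edges, delete both glued faces → V=33, E=69, F=38.
Attach a regular icosahedron (V=12, E=30, F=20) along a 3-gon: merge 3 vertices and 3 edges, delete both glued faces → V=42, E=96, F=56.
Check: V − E + F = 42 − 96 + 56 = 2.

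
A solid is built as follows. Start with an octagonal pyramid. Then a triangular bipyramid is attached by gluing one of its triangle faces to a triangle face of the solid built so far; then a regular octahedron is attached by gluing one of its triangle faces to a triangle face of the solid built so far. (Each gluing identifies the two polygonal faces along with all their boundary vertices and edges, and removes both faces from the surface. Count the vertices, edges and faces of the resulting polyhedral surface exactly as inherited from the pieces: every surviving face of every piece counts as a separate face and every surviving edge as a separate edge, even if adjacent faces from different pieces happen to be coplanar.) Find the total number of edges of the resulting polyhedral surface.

31

An octagonal pyramid: V=9, E=16, F=9.
Attach a triangular bipyramid (V=5, E=9, F=6) along a 3-gon: merge 3 vertices and 3 edges, delete both glued faces → V=11, E=22, F=13.
Attach a regular octahedron (V=6, E=12, F=8) along a 3-gon: merge 3 vertices and 3 edges, delete both glued faces → V=14, E=31, F=19.
Check: V − E + F = 14 − 31 + 19 = 2.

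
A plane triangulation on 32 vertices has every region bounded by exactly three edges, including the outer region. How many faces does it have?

60

In a plane triangulation 3F = 2E and V − E + F = 2, so F = 2V − 4 = 2·32 − 4 = 60.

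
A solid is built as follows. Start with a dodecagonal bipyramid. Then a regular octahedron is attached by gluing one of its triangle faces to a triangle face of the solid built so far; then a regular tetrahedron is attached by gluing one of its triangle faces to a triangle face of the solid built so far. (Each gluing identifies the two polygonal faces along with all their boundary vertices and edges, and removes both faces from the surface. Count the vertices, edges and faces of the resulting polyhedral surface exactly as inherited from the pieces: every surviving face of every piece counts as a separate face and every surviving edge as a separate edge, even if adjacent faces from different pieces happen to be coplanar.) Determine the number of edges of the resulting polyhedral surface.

A dodecagonal bipyramid: V=14, E=36, F=24.
Attach a regular octahedron (V=6, E=12, F=8) along a 3-gon: merge 3 vertices and 3 edges, delete both glued faces → V=17, E=45, F=30.
Attach a regular tetrahedron (V=4, E=6, F=4) along a 3-gon: merge 3 vertices and 3 edges, delete both glued faces → V=18, E=48, F=32.
Check: V − E + F = 18 − 48 + 32 = 2.

48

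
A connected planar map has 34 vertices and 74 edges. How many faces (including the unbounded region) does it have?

Euler's formula for a connected plane graph: V − E + F = 2, so F = 2 − 34 + 74 = 42.

42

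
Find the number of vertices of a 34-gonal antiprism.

68

An antiprism on an n-gon has two n-gon caps and 2n triangles: V = 2·34 = 68, E = 4·34 = 136, F = 2·34 + 2 = 70.
Check: V − E + F = 68 − 136 + 70 = 2.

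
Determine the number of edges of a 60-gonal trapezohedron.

The n-trapezohedron (dual of the n-antiprism) has V = 2·60 + 2 = 122, E = 4·60 = 240, F = 2·60 = 120.

240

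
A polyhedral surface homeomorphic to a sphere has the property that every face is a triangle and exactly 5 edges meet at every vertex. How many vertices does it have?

12

Each face has 3 edges and each edge borders two faces, so 2E = 3F.
Each vertex has degree 5, so 5V = 2E and hence V = 3F/5.
Euler: V − E + F = 2 ⇒ (3F/5) − (3F/2) + F = 2.
Multiply by 10: (6 − 15 + 10)F = 20, i.e. 1F = 20.
So F = 20, E = 3·20/2 = 30, V = 3·20/5 = 12.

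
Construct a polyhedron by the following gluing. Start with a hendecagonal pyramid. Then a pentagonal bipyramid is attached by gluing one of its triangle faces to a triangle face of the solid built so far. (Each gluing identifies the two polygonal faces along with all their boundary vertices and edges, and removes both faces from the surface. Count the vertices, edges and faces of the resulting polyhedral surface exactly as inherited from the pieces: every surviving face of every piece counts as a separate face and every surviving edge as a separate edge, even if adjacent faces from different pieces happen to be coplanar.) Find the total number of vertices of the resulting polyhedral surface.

A hendecagonal pyramid: V=12, E=22, F=12.
Attach a pentagonal bipyramid (V=7, E=15, F=10) along a 3-gon: merge 3 vertices and 3 edges, delete both glued faces → V=16, E=34, F=20.
Check: V − E + F = 16 − 34 + 20 = 2.

16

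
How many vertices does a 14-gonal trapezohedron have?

30

The n-trapezohedron (dual of the n-antiprism) has V = 2·14 + 2 = 30, E = 4·14 = 56, F = 2·14 = 28.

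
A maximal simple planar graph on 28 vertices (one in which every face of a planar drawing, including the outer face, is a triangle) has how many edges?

In a plane triangulation 3F = 2E and V − E + F = 2, so E = 3V − 6 = 3·28 − 6 = 78.

78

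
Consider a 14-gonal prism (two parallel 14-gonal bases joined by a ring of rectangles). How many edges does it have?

A prism on an n-gon has two n-gon bases and n rectangular sides: V = 2·14 = 28, E = 3·14 = 42, F = 14 + 2 = 16.
Check: V − E + F = 28 − 42 + 16 = 2.

42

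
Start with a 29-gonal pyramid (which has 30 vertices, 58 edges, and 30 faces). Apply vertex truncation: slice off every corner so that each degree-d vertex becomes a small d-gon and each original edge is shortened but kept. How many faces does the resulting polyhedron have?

Truncation replaces each original edge-end by a new vertex, so V′ = 2E = 116.
Each original edge survives, and each old vertex of degree d contributes d new edges; summing degrees gives Σd = 2E, so E′ = E + 2E = 3E = 174.
Each original face survives and each original vertex becomes one new face: F′ = F + V = 60.

60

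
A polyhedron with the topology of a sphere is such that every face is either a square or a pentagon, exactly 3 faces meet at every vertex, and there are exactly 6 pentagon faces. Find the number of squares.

Let x be the number of squares; then F = 6 + x.
Edge–face incidences: 2E = 5·6 + 4·x = 30 + 4x.
Every vertex has degree 3, so 3V = 2E.
Euler: V − E + F = 2 ⇒ (2E)/3 − E + (6 + x) = 2.
Multiply by 6: 2·(2E) − 3·(2E) + 6·(6 + x) = 12, i.e. 36 + 6x − (30 + 4x) = 12.
Collecting terms: 2x + 6 = 12, so 2x = 6, so x = 3.
Then 2E = 30 + 4·3 = 42, so E = 21, V = 2E/3 = 14, F = 6 + 3 = 9.

3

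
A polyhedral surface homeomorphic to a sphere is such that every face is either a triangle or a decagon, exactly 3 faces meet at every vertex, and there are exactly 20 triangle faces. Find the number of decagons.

12

Let x be the number of decagons; then F = 20 + x.
Edge–face incidences: 2E = 3·20 + 10·x = 60 + 10x.
Every vertex has degree 3, so 3V = 2E.
Euler: V − E + F = 2 ⇒ (2E)/3 − E + (20 + x) = 2.
Multiply by 6: 2·(2E) − 3·(2E) + 6·(20 + x) = 12, i.e. 120 + 6x − (60 + 10x) = 12.
Collecting terms: −4x + 60 = 12, so −4x = −48, so x = 12.
Then 2E = 60 + 10·12 = 180, so E = 90, V = 2E/3 = 60, F = 20 + 12 = 32.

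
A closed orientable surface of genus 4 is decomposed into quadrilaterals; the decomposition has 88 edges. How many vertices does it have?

χ = 2 − 2·4 = -6, and every face is a square so 4F = 2E.
F = 2E/4 = 44. Then V = -6 + E − F = -6 + 88 − 44 = 38.

38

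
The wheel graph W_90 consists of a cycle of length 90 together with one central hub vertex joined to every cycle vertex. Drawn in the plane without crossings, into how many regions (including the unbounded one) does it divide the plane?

91

W_90 has V = 90 + 1 = 91 vertices and E = 2·90 = 180 edges.
By Euler's formula F = 2 − V + E = 2 − 91 + 180 = 91.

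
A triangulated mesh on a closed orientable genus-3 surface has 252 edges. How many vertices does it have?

80

χ = 2 − 2·3 = -4, and every face is a triangle so 3F = 2E.
F = 2E/3 = 168. Then V = -4 + E − F = -4 + 252 − 168 = 80.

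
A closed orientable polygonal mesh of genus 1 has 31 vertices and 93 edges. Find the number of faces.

62

For a closed orientable surface of genus 1, χ = 2 − 2·1 = 0.
F = 0 − V + E = 0 − 31 + 93 = 62.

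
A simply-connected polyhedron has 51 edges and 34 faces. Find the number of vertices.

Here V − E + F = 2.
V = 2 + E − F = 2 + 51 − 34 = 19.

19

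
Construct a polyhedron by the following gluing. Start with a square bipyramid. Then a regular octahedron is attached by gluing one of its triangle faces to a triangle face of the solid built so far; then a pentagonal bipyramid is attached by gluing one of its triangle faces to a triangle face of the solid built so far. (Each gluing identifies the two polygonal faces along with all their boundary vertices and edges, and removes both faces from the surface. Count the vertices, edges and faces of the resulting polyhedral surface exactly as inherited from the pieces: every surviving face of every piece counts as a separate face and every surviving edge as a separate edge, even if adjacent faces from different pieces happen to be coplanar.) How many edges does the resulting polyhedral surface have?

33

A square bipyramid: V=6, E=12, F=8.
Attach a regular octahedron (V=6, E=12, F=8) along a 3-gon: merge 3 vertices and 3 edges, delete both glued faces → V=9, E=21, F=14.
Attach a pentagonal bipyramid (V=7, E=15, F=10) along a 3-gon: merge 3 vertices and 3 edges, delete both glued faces → V=13, E=33, F=22.
Check: V − E + F = 13 − 33 + 22 = 2.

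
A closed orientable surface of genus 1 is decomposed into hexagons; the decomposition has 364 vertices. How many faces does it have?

182

χ = 2 − 2·1 = 0, and every face is a hexagon so 6F = 2E.
V − E + F = 0 with E = 6F/2 gives 364 − (6/2 − 1)·F = 0, so F = 182 and E = 546.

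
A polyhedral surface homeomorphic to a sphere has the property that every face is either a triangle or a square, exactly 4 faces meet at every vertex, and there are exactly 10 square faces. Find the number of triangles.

8

Let x be the number of triangles; then F = 10 + x.
Edge–face incidences: 2E = 4·10 + 3·x = 40 + 3x.
Every vertex has degree 4, so 4V = 2E.
Euler: V − E + F = 2 ⇒ (2E)/4 − E + (10 + x) = 2.
Multiply by 8: 2·(2E) − 4·(2E) + 8·(10 + x) = 16, i.e. 80 + 8x − 2·(40 + 3x) = 16.
Collecting terms: 2x = 16, so x = 8.
Then 2E = 40 + 3·8 = 64, so E = 32, V = 2E/4 = 16, F = 10 + 8 = 18.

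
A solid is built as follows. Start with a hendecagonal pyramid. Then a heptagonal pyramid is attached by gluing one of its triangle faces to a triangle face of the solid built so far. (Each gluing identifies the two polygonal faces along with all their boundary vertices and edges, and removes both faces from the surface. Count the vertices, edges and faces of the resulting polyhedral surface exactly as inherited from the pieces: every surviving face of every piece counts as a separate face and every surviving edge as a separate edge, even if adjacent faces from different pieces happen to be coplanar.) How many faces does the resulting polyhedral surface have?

A hendecagonal pyramid: V=12, E=22, F=12.
Attach a heptagonal pyramid (V=8, E=14, F=8) along a 3-gon: merge 3 vertices and 3 edges, delete both glued faces → V=17, E=33, F=18.
Check: V − E + F = 17 − 33 + 18 = 2.

18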